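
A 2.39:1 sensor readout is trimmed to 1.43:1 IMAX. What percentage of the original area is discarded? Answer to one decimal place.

1.43:1 IMAX is narrower than 2.39:1, so the crop keeps the full height and trims the width.
(1.430)/(2.390) ≈ 0.598 of the area survives, leaving 40.17% discarded.

40.2%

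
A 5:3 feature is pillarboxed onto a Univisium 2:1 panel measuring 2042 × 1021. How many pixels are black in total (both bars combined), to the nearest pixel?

5:3 (1.667) < Univisium 2:1 (2.000), so the feature fills the height.
The feature is 1021 × 5/3 ≈ 1701.6667 px wide.
Black = 2042 − 1701.6667 = 340.3333 px.
That's 340.3333 × 1021 ≈ 347480 black pixels.

347480 pixels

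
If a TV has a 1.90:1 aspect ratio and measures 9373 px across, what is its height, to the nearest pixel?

9373 / 1.900 = 4933.16.

4933 px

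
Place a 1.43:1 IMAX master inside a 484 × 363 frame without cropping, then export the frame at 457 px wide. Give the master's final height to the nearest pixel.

320 px

Fitted into 484×363, the master spans the width; its height is 484 / 1.430 ≈ 338.46 px.
Scaling 484 → 457 is ×0.9442, so the height becomes 338.46 × 0.9442 ≈ 319.58 px.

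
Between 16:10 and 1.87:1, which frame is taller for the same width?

16:10 = 1.6 and 1.87; 1.87 > 1.6. The smaller width-to-height ratio is the taller frame.

16:10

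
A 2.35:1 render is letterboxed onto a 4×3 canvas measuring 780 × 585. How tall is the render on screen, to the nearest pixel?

332 px

2.35:1 is wider than 4×3, so it spans the full width.
Content height = 780 / 2.350 ≈ 331.91 px.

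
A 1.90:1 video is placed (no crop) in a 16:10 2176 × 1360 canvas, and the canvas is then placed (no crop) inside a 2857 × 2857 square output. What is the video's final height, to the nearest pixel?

1.90:1 in 2176×1360: fills the width, so the video is 2176.00 × 1145.26.
The 16:10 canvas is width-limited in 2857×2857, giving 2857.00 × 1785.62; scale factor 1.3130.
The video scales with it: height 1145.26 × 1.3130 ≈ 1503.68.

1504 px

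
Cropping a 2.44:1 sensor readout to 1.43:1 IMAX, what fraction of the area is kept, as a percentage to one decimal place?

1.43:1 IMAX is narrower than 2.44:1, so the crop keeps the full height and trims the width.
Area ratio = (1.430)/(2.440) = 58.61% retained.

58.6%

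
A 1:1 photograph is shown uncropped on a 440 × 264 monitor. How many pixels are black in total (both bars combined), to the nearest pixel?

46464 pixels

1:1 is narrower than 5:3, so it spans the full height.
Content width = 264 × 1/1 ≈ 264.0000 px.
Leftover width: 440 − 264.0000 = 176.0000 px.
Across the 264-px span: 176.0000 × 264 ≈ 46464 px.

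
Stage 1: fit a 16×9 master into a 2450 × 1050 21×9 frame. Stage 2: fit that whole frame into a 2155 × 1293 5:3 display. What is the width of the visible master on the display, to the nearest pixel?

1642 px

Inside the 2450×1050 canvas the master is height-limited at 1866.67 × 1050.00.
The 21×9 canvas is width-limited in 2155×1293, giving 2155.00 × 923.57; scale factor 0.8796.
The master scales with it: width 1866.67 × 0.8796 ≈ 1641.90.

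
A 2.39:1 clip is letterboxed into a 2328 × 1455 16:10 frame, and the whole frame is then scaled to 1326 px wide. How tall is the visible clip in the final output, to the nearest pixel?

Fitted into 2328×1455, the clip spans the width; its height is 2328 / 2.390 ≈ 974.06 px.
Scaling 2328 → 1326 is ×0.5696, so the height becomes 974.06 × 0.5696 ≈ 554.81 px.

555 px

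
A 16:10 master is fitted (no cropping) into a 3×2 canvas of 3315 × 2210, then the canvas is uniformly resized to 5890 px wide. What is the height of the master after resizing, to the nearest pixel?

3681 px

At 3315×2210 the master is width-limited, so height = 3315 × 10/16 ≈ 2071.88 px.
The frame scales by 5890/3315 = 1.7768; 2071.88 × 1.7768 ≈ 3681.25 px.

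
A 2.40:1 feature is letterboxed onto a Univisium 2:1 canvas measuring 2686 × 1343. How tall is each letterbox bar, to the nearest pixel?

2.40:1 (2.400) > Univisium 2:1 (2.000), so the feature fills the width.
Content height = 2686 / 2.400 ≈ 1119.17 px.
1343 − 1119.17 = 223.83 px of bars (111.92 each).

112 px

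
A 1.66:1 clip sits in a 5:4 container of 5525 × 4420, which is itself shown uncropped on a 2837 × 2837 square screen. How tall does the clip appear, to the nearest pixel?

1709 px

Inside the 5525×4420 canvas the clip is width-limited at 5525.00 × 3328.31.
5:4 in 2837×2837: fills the width, so the intermediate becomes 2837.00 × 2269.60 — a scale of ×0.5135.
The clip scales with it: height 3328.31 × 0.5135 ≈ 1709.04.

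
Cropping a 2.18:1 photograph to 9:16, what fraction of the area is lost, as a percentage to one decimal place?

The height stays; only width is cut (since 9:16 is narrower than 2.18:1).
Area ratio = (0.562)/(2.180) = 25.80%; the remaining 74.20% is cropped out.

74.2%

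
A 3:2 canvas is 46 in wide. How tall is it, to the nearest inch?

31 in

Height = 46 × 2/3 = 30.67.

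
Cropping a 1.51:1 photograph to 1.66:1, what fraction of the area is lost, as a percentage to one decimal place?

Going from 1.51:1 to 1.66:1 means cutting height while keeping width.
Fraction kept = (1.510)/(1.660) ≈ 90.96%, so 9.04% is lost.

9.0%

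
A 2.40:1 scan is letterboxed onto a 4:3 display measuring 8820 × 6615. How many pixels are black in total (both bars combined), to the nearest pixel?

25930800 pixels

Since 2.400 > 1.333, the scan is width-limited.
That makes the image 3675.0000 px tall (8820 / 2.400).
6615 − 3675.0000 = 2940.0000 px of bars.
Bar area = 2940.0000 × 8820 ≈ 25930800 px.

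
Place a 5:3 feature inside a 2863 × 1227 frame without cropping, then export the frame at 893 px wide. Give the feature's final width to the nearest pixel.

638 px

At 2863×1227 the feature is height-limited, so width = 1227 × 5/3 ≈ 2045.00 px.
Resizing to 893 px wide multiplies everything by 0.3119: 2045.00 → 637.86 px.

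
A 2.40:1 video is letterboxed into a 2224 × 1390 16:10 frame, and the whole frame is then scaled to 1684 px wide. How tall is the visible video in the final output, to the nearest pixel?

In the 2224×1390 frame the video fills the width: height = 2224 / 2.400 ≈ 926.67 px.
Scaling 2224 → 1684 is ×0.7572, so the height becomes 926.67 × 0.7572 ≈ 701.67 px.

702 px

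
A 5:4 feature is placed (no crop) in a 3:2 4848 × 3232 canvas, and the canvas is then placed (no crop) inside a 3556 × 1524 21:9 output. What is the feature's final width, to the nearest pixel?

1905 px

First fit — 5:4 into 4848×3232 spans the height: 4040.00 × 3232.00.
The 3:2 canvas is height-limited in 3556×1524, giving 2286.00 × 1524.00; scale factor 0.4715.
The feature scales with it: width 4040.00 × 0.4715 ≈ 1905.00.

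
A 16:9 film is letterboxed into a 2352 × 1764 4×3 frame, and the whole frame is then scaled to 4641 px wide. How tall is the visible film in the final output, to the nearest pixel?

2611 px

At 2352×1764 the film is width-limited, so height = 2352 × 9/16 ≈ 1323.00 px.
Scaling 2352 → 4641 is ×1.9732, so the height becomes 1323.00 × 1.9732 ≈ 2610.56 px.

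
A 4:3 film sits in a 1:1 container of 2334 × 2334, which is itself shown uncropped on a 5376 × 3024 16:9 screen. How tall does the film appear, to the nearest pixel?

2268 px

4:3 in 2334×2334: fills the width, so the film is 2334.00 × 1750.50.
Second fit — the 1:1 canvas into 5376×3024 spans the height: 3024.00 × 3024.00 (×1.2956 from 2334×2334).
The film scales with it: height 1750.50 × 1.2956 ≈ 2268.00.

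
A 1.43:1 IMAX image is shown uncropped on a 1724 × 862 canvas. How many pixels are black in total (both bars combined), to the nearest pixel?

1.43:1 IMAX (1.430) < 2:1 (2.000), so the image fills the height.
That makes the image 1232.6600 px wide (862 × 1.430).
1724 − 1232.6600 = 491.3400 px of bars.
Across the 862-px span: 491.3400 × 862 ≈ 423535 px.

423535 pixels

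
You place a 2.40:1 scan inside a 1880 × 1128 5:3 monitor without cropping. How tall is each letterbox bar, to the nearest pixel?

2.40:1 is wider than 5:3, so it spans the full width.
The scan is 1880 / 2.400 ≈ 783.33 px tall.
Leftover height: 1128 − 783.33 = 344.67 px → 172.33 each side.

172 px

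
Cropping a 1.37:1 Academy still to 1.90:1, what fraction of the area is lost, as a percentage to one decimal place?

1.90:1 is wider than 1.37:1 Academy, so the crop keeps the full width and trims the height.
Area ratio = (1.370)/(1.900) = 72.11%; the remaining 27.89% is cropped out.

27.9%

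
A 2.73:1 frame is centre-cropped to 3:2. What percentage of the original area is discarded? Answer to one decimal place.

3:2 is narrower than 2.73:1, so the crop keeps the full height and trims the width.
(1.500)/(2.730) ≈ 0.549 of the area survives, leaving 45.05% discarded.

45.1%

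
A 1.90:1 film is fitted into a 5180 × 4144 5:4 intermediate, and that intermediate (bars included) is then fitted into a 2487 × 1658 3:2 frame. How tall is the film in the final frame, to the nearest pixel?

1.90:1 in 5180×4144: fills the width, so the film is 5180.00 × 2726.32.
Second fit — the 5:4 canvas into 2487×1658 spans the height: 2072.50 × 1658.00 (×0.4001 from 5180×4144).
So the film's height is 2726.32 × 0.4001 ≈ 1090.79.

1091 px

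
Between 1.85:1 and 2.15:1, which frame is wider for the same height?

1.85 and 2.15; 2.15 > 1.85.

2.15:1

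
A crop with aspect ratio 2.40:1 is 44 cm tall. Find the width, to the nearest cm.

Width = 44 × 2.400 = 105.60.

106 cm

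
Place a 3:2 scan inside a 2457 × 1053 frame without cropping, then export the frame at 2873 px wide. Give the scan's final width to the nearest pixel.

At 2457×1053 the scan is height-limited, so width = 1053 × 3/2 ≈ 1579.50 px.
Resizing to 2873 px wide multiplies everything by 1.1693: 1579.50 → 1846.93 px.

1847 px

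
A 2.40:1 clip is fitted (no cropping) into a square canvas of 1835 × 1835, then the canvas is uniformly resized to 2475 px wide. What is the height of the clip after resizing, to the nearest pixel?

1031 px

Fitted into 1835×1835, the clip spans the width; its height is 1835 / 2.400 ≈ 764.58 px.
Resizing to 2475 px wide multiplies everything by 1.3488: 764.58 → 1031.25 px.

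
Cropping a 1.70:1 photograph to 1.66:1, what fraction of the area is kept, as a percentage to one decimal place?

1.66:1 is narrower than 1.70:1, so the crop keeps the full height and trims the width.
Area ratio = (1.660)/(1.700) = 97.65% retained.

97.6%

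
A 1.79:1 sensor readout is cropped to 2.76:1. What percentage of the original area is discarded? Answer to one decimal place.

35.1%

The width stays; only height is cut (since 2.76:1 is wider than 1.79:1).
Area ratio = (1.790)/(2.760) = 64.86%; the remaining 35.14% is cropped out.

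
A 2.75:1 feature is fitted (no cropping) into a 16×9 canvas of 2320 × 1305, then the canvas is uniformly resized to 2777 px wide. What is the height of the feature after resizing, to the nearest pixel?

1010 px

In the 2320×1305 frame the feature fills the width: height = 2320 / 2.750 ≈ 843.64 px.
The frame scales by 2777/2320 = 1.1970; 843.64 × 1.1970 ≈ 1009.82 px.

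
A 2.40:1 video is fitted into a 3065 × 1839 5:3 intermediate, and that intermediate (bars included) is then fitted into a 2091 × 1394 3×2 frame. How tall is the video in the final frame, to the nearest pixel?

871 px

First fit — 2.40:1 into 3065×1839 spans the width: 3065.00 × 1277.08.
Second fit — the 5:3 canvas into 2091×1394 spans the width: 2091.00 × 1254.60 (×0.6822 from 3065×1839).
Applying the same ×0.6822: 1277.08 → 871.25.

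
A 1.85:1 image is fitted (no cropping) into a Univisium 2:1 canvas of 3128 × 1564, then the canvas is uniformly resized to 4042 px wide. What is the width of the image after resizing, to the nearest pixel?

In the 3128×1564 frame the image fills the height: width = 1564 × 1.850 ≈ 2893.40 px.
The frame scales by 4042/3128 = 1.2922; 2893.40 × 1.2922 ≈ 3738.85 px.

3739 px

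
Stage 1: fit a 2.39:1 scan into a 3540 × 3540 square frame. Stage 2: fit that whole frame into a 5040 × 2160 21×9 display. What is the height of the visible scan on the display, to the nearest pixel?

904 px

2.39:1 in 3540×3540: fills the width, so the scan is 3540.00 × 1481.17.
Second fit — the square canvas into 5040×2160 spans the height: 2160.00 × 2160.00 (×0.6102 from 3540×3540).
So the scan's height is 1481.17 × 0.6102 ≈ 903.77.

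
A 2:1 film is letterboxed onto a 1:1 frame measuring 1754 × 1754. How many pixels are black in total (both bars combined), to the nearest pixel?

1538258 pixels

2:1 is wider than 1:1, so it spans the full width.
That makes the image 877.0000 px tall (1754 × 1/2).
1754 − 877.0000 = 877.0000 px of bars.
Bar area = 877.0000 × 1754 ≈ 1538258 px.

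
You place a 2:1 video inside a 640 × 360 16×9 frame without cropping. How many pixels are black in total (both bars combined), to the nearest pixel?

25600 pixels

2:1 is wider than 16×9, so it spans the full width.
The video is 640 × 1/2 ≈ 320.0000 px tall.
Black = 360 − 320.0000 = 40.0000 px.
That's 40.0000 × 640 ≈ 25600 black pixels.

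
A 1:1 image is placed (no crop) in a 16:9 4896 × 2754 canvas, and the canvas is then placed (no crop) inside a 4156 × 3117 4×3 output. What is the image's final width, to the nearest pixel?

2338 px

1:1 in 4896×2754: fills the height, so the image is 2754.00 × 2754.00.
16:9 in 4156×3117: fills the width, so the intermediate becomes 4156.00 × 2337.75 — a scale of ×0.8489.
So the image's width is 2754.00 × 0.8489 ≈ 2337.75.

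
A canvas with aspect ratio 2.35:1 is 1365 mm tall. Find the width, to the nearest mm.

3208 mm

Width = 1365 × 2.350 = 3207.75.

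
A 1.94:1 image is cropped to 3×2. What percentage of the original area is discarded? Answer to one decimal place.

The height stays; only width is cut (since 3×2 is narrower than 1.94:1).
Area ratio = (1.500)/(1.940) = 77.32%; the remaining 22.68% is cropped out.

22.7%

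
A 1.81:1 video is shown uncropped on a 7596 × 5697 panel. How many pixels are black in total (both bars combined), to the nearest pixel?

Since 1.810 > 1.333, the video is width-limited.
Content height = 7596 / 1.810 ≈ 4196.6851 px.
Leftover height: 5697 − 4196.6851 = 1500.3149 px.
That's 1500.3149 × 7596 ≈ 11396392 black pixels.

11396392 pixels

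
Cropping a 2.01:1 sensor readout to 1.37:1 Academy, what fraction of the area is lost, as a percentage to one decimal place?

The height stays; only width is cut (since 1.37:1 Academy is narrower than 2.01:1).
Fraction kept = (1.370)/(2.010) ≈ 68.16%, so 31.84% is lost.

31.8%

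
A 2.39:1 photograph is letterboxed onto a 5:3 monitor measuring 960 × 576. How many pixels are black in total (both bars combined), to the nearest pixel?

Since 2.390 > 1.667, the photograph is width-limited.
That makes the image 401.6736 px tall (960 / 2.390).
Leftover height: 576 − 401.6736 = 174.3264 px.
Across the 960-px span: 174.3264 × 960 ≈ 167353 px.

167353 pixels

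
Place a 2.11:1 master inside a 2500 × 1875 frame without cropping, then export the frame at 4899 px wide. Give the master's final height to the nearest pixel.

2322 px

In the 2500×1875 frame the master fills the width: height = 2500 / 2.110 ≈ 1184.83 px.
Scaling 2500 → 4899 is ×1.9596, so the height becomes 1184.83 × 1.9596 ≈ 2321.80 px.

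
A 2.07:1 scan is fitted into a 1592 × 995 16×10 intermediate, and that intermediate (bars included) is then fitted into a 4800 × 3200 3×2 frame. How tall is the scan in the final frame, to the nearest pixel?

2319 px

Inside the 1592×995 canvas the scan is width-limited at 1592.00 × 769.08.
16×10 in 4800×3200: fills the width, so the intermediate becomes 4800.00 × 3000.00 — a scale of ×3.0151.
The scan scales with it: height 769.08 × 3.0151 ≈ 2318.84.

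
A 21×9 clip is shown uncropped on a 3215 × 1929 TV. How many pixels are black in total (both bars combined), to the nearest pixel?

1771924 pixels

21×9 (2.333) > 5:3 (1.667), so the clip fills the width.
The clip is 3215 × 9/21 ≈ 1377.8571 px tall.
Leftover height: 1929 − 1377.8571 = 551.1429 px.
Bar area = 551.1429 × 3215 ≈ 1771924 px.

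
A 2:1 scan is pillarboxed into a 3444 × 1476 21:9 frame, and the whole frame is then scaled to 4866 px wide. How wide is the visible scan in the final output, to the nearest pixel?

At 3444×1476 the scan is height-limited, so width = 1476 × 2/1 ≈ 2952.00 px.
Resizing to 4866 px wide multiplies everything by 1.4129: 2952.00 → 4170.86 px.

4171 px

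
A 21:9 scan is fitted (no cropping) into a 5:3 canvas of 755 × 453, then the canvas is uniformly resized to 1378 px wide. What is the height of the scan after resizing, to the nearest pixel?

In the 755×453 frame the scan fills the width: height = 755 × 9/21 ≈ 323.57 px.
The frame scales by 1378/755 = 1.8252; 323.57 × 1.8252 ≈ 590.57 px.

591 px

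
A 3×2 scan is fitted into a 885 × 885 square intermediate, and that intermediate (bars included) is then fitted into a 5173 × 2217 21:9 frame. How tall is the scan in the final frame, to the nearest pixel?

3×2 in 885×885: fills the width, so the scan is 885.00 × 590.00.
Second fit — the square canvas into 5173×2217 spans the height: 2217.00 × 2217.00 (×2.5051 from 885×885).
The scan scales with it: height 590.00 × 2.5051 ≈ 1478.00.

1478 px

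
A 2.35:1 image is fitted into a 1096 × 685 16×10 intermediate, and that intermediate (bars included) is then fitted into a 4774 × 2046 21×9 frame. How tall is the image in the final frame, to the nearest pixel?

Inside the 1096×685 canvas the image is width-limited at 1096.00 × 466.38.
The 16×10 canvas is height-limited in 4774×2046, giving 3273.60 × 2046.00; scale factor 2.9869.
The image scales with it: height 466.38 × 2.9869 ≈ 1393.02.

1393 px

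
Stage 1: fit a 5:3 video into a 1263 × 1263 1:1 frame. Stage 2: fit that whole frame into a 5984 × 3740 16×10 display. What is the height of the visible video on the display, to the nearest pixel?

5:3 in 1263×1263: fills the width, so the video is 1263.00 × 757.80.
1:1 in 5984×3740: fills the height, so the intermediate becomes 3740.00 × 3740.00 — a scale of ×2.9612.
So the video's height is 757.80 × 2.9612 ≈ 2244.00.

2244 px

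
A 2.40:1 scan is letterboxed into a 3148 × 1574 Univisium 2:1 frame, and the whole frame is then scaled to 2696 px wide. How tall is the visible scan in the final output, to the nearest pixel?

1123 px

In the 3148×1574 frame the scan fills the width: height = 3148 / 2.400 ≈ 1311.67 px.
The frame scales by 2696/3148 = 0.8564; 1311.67 × 0.8564 ≈ 1123.33 px.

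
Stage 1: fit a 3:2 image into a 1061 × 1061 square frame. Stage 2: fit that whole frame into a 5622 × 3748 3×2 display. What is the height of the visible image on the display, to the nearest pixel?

2499 px

3:2 in 1061×1061: fills the width, so the image is 1061.00 × 707.33.
square in 5622×3748: fills the height, so the intermediate becomes 3748.00 × 3748.00 — a scale of ×3.5325.
So the image's height is 707.33 × 3.5325 ≈ 2498.67.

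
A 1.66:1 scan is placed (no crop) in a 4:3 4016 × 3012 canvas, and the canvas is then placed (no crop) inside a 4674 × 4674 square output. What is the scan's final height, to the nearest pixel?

1.66:1 in 4016×3012: fills the width, so the scan is 4016.00 × 2419.28.
The 4:3 canvas is width-limited in 4674×4674, giving 4674.00 × 3505.50; scale factor 1.1638.
The scan scales with it: height 2419.28 × 1.1638 ≈ 2815.66.

2816 px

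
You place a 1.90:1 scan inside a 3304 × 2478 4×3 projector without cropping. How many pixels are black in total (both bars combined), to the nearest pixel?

1.90:1 is wider than 4×3, so it spans the full width.
The scan is 3304 / 1.900 ≈ 1738.9474 px tall.
2478 − 1738.9474 = 739.0526 px of bars.
Bar area = 739.0526 × 3304 ≈ 2441830 px.

2441830 pixels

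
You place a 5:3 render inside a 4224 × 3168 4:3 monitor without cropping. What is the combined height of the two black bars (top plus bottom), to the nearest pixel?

Since 1.667 > 1.333, the render is width-limited.
The render is 4224 × 3/5 ≈ 2534.40 px tall.
3168 − 2534.40 = 633.60 px of bars.

634 px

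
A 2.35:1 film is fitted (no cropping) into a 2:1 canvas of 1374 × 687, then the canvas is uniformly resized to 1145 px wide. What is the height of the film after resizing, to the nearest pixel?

487 px

Fitted into 1374×687, the film spans the width; its height is 1374 / 2.350 ≈ 584.68 px.
The frame scales by 1145/1374 = 0.8333; 584.68 × 0.8333 ≈ 487.23 px.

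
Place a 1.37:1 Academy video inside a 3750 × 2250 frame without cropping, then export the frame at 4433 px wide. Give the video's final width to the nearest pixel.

At 3750×2250 the video is height-limited, so width = 2250 × 1.370 ≈ 3082.50 px.
Scaling 3750 → 4433 is ×1.1821, so the width becomes 3082.50 × 1.1821 ≈ 3643.93 px.

3644 px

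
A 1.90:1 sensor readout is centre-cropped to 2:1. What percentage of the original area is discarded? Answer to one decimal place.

5.0%

2:1 is wider than 1.90:1, so the crop keeps the full width and trims the height.
Area ratio = (1.900)/(2.000) = 95.00%; the remaining 5.00% is cropped out.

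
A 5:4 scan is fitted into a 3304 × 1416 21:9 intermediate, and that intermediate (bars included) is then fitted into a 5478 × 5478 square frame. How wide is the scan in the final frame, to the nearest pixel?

Inside the 3304×1416 canvas the scan is height-limited at 1770.00 × 1416.00.
The 21:9 canvas is width-limited in 5478×5478, giving 5478.00 × 2347.71; scale factor 1.6580.
Applying the same ×1.6580: 1770.00 → 2934.64.

2935 px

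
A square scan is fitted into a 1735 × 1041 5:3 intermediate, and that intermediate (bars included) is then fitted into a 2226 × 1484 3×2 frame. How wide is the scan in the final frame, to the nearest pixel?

1336 px

square in 1735×1041: fills the height, so the scan is 1041.00 × 1041.00.
The 5:3 canvas is width-limited in 2226×1484, giving 2226.00 × 1335.60; scale factor 1.2830.
Applying the same ×1.2830: 1041.00 → 1335.60.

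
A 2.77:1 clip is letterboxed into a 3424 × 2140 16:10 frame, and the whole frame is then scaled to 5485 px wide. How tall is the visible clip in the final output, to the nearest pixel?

In the 3424×2140 frame the clip fills the width: height = 3424 / 2.770 ≈ 1236.10 px.
Scaling 3424 → 5485 is ×1.6019, so the height becomes 1236.10 × 1.6019 ≈ 1980.14 px.

1980 px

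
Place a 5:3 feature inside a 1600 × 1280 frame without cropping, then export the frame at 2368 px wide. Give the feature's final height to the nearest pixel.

1421 px

Fitted into 1600×1280, the feature spans the width; its height is 1600 × 3/5 ≈ 960.00 px.
Scaling 1600 → 2368 is ×1.4800, so the height becomes 960.00 × 1.4800 ≈ 1420.80 px.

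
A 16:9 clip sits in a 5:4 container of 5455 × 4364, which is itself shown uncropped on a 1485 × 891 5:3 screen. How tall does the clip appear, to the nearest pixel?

Inside the 5455×4364 canvas the clip is width-limited at 5455.00 × 3068.44.
5:4 in 1485×891: fills the height, so the intermediate becomes 1113.75 × 891.00 — a scale of ×0.2042.
Applying the same ×0.2042: 3068.44 → 626.48.

626 px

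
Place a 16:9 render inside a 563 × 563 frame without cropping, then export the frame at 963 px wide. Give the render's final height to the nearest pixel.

In the 563×563 frame the render fills the width: height = 563 × 9/16 ≈ 316.69 px.
The frame scales by 963/563 = 1.7105; 316.69 × 1.7105 ≈ 541.69 px.

542 px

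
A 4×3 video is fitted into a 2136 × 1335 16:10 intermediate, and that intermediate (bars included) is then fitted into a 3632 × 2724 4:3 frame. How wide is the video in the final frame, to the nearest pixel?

3027 px

First fit — 4×3 into 2136×1335 spans the height: 1780.00 × 1335.00.
Second fit — the 16:10 canvas into 3632×2724 spans the width: 3632.00 × 2270.00 (×1.7004 from 2136×1335).
So the video's width is 1780.00 × 1.7004 ≈ 3026.67.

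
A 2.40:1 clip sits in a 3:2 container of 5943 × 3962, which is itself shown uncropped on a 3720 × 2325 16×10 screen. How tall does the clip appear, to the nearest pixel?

1453 px

2.40:1 in 5943×3962: fills the width, so the clip is 5943.00 × 2476.25.
Second fit — the 3:2 canvas into 3720×2325 spans the height: 3487.50 × 2325.00 (×0.5868 from 5943×3962).
So the clip's height is 2476.25 × 0.5868 ≈ 1453.12.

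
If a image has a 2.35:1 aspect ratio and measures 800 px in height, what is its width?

Width = 800 × 2.350 = 1880.

1880 px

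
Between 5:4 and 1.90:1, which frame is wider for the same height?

5:4 = 1.25 and 1.9; 1.9 > 1.25.

1.90:1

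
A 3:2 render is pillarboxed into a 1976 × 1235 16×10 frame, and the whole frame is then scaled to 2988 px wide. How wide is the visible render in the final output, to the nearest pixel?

In the 1976×1235 frame the render fills the height: width = 1235 × 3/2 ≈ 1852.50 px.
Resizing to 2988 px wide multiplies everything by 1.5121: 1852.50 → 2801.25 px.

2801 px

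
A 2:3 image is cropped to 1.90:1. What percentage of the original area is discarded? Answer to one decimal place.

64.9%

Going from 2:3 to 1.90:1 means cutting height while keeping width.
Area ratio = (0.667)/(1.900) = 35.09%; the remaining 64.91% is cropped out.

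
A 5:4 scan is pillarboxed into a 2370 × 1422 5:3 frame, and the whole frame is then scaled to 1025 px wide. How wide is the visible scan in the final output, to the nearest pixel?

At 2370×1422 the scan is height-limited, so width = 1422 × 5/4 ≈ 1777.50 px.
Scaling 2370 → 1025 is ×0.4325, so the width becomes 1777.50 × 0.4325 ≈ 768.75 px.

769 px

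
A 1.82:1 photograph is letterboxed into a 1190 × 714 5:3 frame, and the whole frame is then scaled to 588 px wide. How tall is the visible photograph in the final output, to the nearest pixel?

In the 1190×714 frame the photograph fills the width: height = 1190 / 1.820 ≈ 653.85 px.
Resizing to 588 px wide multiplies everything by 0.4941: 653.85 → 323.08 px.

323 px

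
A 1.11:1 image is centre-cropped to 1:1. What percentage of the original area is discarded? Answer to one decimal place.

9.9%

The height stays; only width is cut (since 1:1 is narrower than 1.11:1).
Fraction kept = (1.000)/(1.110) ≈ 90.09%, so 9.91% is lost.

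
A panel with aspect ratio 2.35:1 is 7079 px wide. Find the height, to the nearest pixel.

At 2.35:1, 7079 / 2.350 ≈ 3012.34.

3012 px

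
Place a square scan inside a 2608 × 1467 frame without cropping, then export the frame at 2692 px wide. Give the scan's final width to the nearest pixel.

At 2608×1467 the scan is height-limited, so width = 1467 × 1/1 ≈ 1467.00 px.
Scaling 2608 → 2692 is ×1.0322, so the width becomes 1467.00 × 1.0322 ≈ 1514.25 px.

1514 px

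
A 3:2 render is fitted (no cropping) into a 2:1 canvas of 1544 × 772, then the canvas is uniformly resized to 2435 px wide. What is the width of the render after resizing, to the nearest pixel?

1826 px

Fitted into 1544×772, the render spans the height; its width is 772 × 3/2 ≈ 1158.00 px.
The frame scales by 2435/1544 = 1.5771; 1158.00 × 1.5771 ≈ 1826.25 px.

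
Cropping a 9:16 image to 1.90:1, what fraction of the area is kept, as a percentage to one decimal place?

Going from 9:16 to 1.90:1 means cutting height while keeping width.
Fraction kept = (0.562)/(1.900) ≈ 29.61%.

29.6%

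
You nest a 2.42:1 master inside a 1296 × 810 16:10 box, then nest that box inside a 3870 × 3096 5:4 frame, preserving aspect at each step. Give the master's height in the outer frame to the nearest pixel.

2.42:1 in 1296×810: fills the width, so the master is 1296.00 × 535.54.
16:10 in 3870×3096: fills the width, so the intermediate becomes 3870.00 × 2418.75 — a scale of ×2.9861.
Applying the same ×2.9861: 535.54 → 1599.17.

1599 px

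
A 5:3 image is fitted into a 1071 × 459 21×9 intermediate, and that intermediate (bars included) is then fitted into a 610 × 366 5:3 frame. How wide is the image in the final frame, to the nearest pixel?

436 px

Inside the 1071×459 canvas the image is height-limited at 765.00 × 459.00.
Second fit — the 21×9 canvas into 610×366 spans the width: 610.00 × 261.43 (×0.5696 from 1071×459).
So the image's width is 765.00 × 0.5696 ≈ 435.71.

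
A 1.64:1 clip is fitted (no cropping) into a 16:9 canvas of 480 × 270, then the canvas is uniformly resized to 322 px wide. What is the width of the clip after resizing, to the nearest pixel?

Fitted into 480×270, the clip spans the height; its width is 270 × 1.640 ≈ 442.80 px.
The frame scales by 322/480 = 0.6708; 442.80 × 0.6708 ≈ 297.05 px.

297 px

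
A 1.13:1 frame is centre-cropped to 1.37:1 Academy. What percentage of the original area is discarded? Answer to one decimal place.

17.5%

1.37:1 Academy is wider than 1.13:1, so the crop keeps the full width and trims the height.
Area ratio = (1.130)/(1.370) = 82.48%; the remaining 17.52% is cropped out.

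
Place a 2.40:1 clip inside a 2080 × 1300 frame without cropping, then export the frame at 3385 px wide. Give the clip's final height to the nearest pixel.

Fitted into 2080×1300, the clip spans the width; its height is 2080 / 2.400 ≈ 866.67 px.
Scaling 2080 → 3385 is ×1.6274, so the height becomes 866.67 × 1.6274 ≈ 1410.42 px.

1410 px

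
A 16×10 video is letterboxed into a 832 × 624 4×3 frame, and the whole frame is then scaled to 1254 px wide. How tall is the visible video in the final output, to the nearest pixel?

784 px

At 832×624 the video is width-limited, so height = 832 × 10/16 ≈ 520.00 px.
Resizing to 1254 px wide multiplies everything by 1.5072: 520.00 → 783.75 px.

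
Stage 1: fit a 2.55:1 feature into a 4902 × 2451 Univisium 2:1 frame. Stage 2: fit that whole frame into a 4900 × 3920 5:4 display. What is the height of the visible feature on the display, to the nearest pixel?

First fit — 2.55:1 into 4902×2451 spans the width: 4902.00 × 1922.35.
Univisium 2:1 in 4900×3920: fills the width, so the intermediate becomes 4900.00 × 2450.00 — a scale of ×0.9996.
The feature scales with it: height 1922.35 × 0.9996 ≈ 1921.57.

1922 px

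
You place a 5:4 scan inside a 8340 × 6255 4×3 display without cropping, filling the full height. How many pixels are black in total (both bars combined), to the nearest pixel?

That makes the image 7818.7500 px wide (6255 × 5/4).
Leftover width: 8340 − 7818.7500 = 521.2500 px.
Bar area = 521.2500 × 6255 ≈ 3260419 px.

3260419 pixels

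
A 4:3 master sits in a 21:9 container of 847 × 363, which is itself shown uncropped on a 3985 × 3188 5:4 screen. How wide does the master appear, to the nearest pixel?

First fit — 4:3 into 847×363 spans the height: 484.00 × 363.00.
Second fit — the 21:9 canvas into 3985×3188 spans the width: 3985.00 × 1707.86 (×4.7048 from 847×363).
Applying the same ×4.7048: 484.00 → 2277.14.

2277 px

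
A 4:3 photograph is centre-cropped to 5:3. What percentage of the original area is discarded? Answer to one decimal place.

20.0%

5:3 is wider than 4:3, so the crop keeps the full width and trims the height.
Fraction kept = (1.333)/(1.667) ≈ 80.00%, so 20.00% is lost.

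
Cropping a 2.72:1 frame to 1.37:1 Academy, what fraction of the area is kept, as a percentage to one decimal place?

50.4%

Going from 2.72:1 to 1.37:1 Academy means cutting width while keeping height.
Area ratio = (1.370)/(2.720) = 50.37% retained.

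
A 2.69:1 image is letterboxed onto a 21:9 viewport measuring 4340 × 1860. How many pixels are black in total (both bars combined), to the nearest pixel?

1070318 pixels

2.69:1 is wider than 21:9, so it spans the full width.
That makes the image 1613.3829 px tall (4340 / 2.690).
1860 − 1613.3829 = 246.6171 px of bars.
Bar area = 246.6171 × 4340 ≈ 1070318 px.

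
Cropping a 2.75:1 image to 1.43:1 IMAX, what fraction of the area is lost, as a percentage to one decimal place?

48.0%

1.43:1 IMAX is narrower than 2.75:1, so the crop keeps the full height and trims the width.
Fraction kept = (1.430)/(2.750) ≈ 52.00%, so 48.00% is lost.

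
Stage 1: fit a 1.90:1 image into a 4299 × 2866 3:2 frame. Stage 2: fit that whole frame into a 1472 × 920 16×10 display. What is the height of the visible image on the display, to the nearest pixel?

First fit — 1.90:1 into 4299×2866 spans the width: 4299.00 × 2262.63.
The 3:2 canvas is height-limited in 1472×920, giving 1380.00 × 920.00; scale factor 0.3210.
Applying the same ×0.3210: 2262.63 → 726.32.

726 px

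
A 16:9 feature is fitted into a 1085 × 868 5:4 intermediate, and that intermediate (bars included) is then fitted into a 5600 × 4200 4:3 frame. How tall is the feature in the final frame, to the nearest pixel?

16:9 in 1085×868: fills the width, so the feature is 1085.00 × 610.31.
Second fit — the 5:4 canvas into 5600×4200 spans the height: 5250.00 × 4200.00 (×4.8387 from 1085×868).
Applying the same ×4.8387: 610.31 → 2953.12.

2953 px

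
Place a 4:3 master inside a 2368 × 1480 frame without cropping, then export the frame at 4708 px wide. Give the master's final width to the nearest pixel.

At 2368×1480 the master is height-limited, so width = 1480 × 4/3 ≈ 1973.33 px.
Scaling 2368 → 4708 is ×1.9882, so the width becomes 1973.33 × 1.9882 ≈ 3923.33 px.

3923 px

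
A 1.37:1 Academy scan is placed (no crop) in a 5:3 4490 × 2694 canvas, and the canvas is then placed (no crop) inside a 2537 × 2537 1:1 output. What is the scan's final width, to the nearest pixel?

Inside the 4490×2694 canvas the scan is height-limited at 3690.78 × 2694.00.
The 5:3 canvas is width-limited in 2537×2537, giving 2537.00 × 1522.20; scale factor 0.5650.
Applying the same ×0.5650: 3690.78 → 2085.41.

2085 px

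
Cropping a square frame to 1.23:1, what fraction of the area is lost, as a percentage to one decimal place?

18.7%

1.23:1 is wider than square, so the crop keeps the full width and trims the height.
(1.000)/(1.230) ≈ 0.813 of the area survives, leaving 18.70% discarded.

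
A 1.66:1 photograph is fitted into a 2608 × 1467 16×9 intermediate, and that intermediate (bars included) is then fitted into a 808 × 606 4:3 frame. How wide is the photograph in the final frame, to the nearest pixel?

754 px

1.66:1 in 2608×1467: fills the height, so the photograph is 2435.22 × 1467.00.
The 16×9 canvas is width-limited in 808×606, giving 808.00 × 454.50; scale factor 0.3098.
The photograph scales with it: width 2435.22 × 0.3098 ≈ 754.47.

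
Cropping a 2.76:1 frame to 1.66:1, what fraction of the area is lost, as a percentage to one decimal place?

Going from 2.76:1 to 1.66:1 means cutting width while keeping height.
Area ratio = (1.660)/(2.760) = 60.14%; the remaining 39.86% is cropped out.

39.9%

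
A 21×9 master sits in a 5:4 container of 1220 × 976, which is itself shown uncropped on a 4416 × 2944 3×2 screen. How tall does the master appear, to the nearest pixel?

1577 px

Inside the 1220×976 canvas the master is width-limited at 1220.00 × 522.86.
5:4 in 4416×2944: fills the height, so the intermediate becomes 3680.00 × 2944.00 — a scale of ×3.0164.
The master scales with it: height 522.86 × 3.0164 ≈ 1577.14.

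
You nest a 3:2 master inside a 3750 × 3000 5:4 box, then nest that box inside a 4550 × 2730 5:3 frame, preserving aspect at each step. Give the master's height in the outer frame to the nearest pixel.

2275 px

Inside the 3750×3000 canvas the master is width-limited at 3750.00 × 2500.00.
5:4 in 4550×2730: fills the height, so the intermediate becomes 3412.50 × 2730.00 — a scale of ×0.9100.
The master scales with it: height 2500.00 × 0.9100 ≈ 2275.00.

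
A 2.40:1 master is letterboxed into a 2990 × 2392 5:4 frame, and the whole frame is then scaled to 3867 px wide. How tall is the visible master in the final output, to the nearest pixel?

1611 px

At 2990×2392 the master is width-limited, so height = 2990 / 2.400 ≈ 1245.83 px.
The frame scales by 3867/2990 = 1.2933; 1245.83 × 1.2933 ≈ 1611.25 px.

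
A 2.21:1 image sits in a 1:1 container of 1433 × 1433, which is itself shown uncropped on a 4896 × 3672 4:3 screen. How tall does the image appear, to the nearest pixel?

1662 px

2.21:1 in 1433×1433: fills the width, so the image is 1433.00 × 648.42.
The 1:1 canvas is height-limited in 4896×3672, giving 3672.00 × 3672.00; scale factor 2.5625.
So the image's height is 648.42 × 2.5625 ≈ 1661.54.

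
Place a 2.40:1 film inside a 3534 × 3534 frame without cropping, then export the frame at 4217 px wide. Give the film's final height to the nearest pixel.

In the 3534×3534 frame the film fills the width: height = 3534 / 2.400 ≈ 1472.50 px.
The frame scales by 4217/3534 = 1.1933; 1472.50 × 1.1933 ≈ 1757.08 px.

1757 px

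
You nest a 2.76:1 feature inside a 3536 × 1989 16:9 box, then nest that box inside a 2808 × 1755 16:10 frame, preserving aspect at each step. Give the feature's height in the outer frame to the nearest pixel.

1017 px

First fit — 2.76:1 into 3536×1989 spans the width: 3536.00 × 1281.16.
16:9 in 2808×1755: fills the width, so the intermediate becomes 2808.00 × 1579.50 — a scale of ×0.7941.
The feature scales with it: height 1281.16 × 0.7941 ≈ 1017.39.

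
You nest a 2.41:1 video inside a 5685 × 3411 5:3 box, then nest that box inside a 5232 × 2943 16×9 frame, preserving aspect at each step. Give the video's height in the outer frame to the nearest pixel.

2035 px

First fit — 2.41:1 into 5685×3411 spans the width: 5685.00 × 2358.92.
The 5:3 canvas is height-limited in 5232×2943, giving 4905.00 × 2943.00; scale factor 0.8628.
The video scales with it: height 2358.92 × 0.8628 ≈ 2035.27.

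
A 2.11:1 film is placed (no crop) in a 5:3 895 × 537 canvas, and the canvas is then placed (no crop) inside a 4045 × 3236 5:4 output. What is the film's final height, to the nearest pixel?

1917 px

2.11:1 in 895×537: fills the width, so the film is 895.00 × 424.17.
5:3 in 4045×3236: fills the width, so the intermediate becomes 4045.00 × 2427.00 — a scale of ×4.5196.
The film scales with it: height 424.17 × 4.5196 ≈ 1917.06.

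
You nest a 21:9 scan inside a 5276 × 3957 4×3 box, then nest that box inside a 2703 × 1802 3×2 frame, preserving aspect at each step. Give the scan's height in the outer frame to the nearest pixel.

1030 px

Inside the 5276×3957 canvas the scan is width-limited at 5276.00 × 2261.14.
4×3 in 2703×1802: fills the height, so the intermediate becomes 2402.67 × 1802.00 — a scale of ×0.4554.
Applying the same ×0.4554: 2261.14 → 1029.71.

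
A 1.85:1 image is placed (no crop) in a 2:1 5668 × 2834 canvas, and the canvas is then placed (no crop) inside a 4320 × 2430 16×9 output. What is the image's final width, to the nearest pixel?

1.85:1 in 5668×2834: fills the height, so the image is 5242.90 × 2834.00.
2:1 in 4320×2430: fills the width, so the intermediate becomes 4320.00 × 2160.00 — a scale of ×0.7622.
The image scales with it: width 5242.90 × 0.7622 ≈ 3996.00.

3996 px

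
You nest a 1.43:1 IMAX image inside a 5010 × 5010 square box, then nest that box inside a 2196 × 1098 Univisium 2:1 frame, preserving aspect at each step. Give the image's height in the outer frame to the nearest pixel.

768 px

1.43:1 IMAX in 5010×5010: fills the width, so the image is 5010.00 × 3503.50.
The square canvas is height-limited in 2196×1098, giving 1098.00 × 1098.00; scale factor 0.2192.
Applying the same ×0.2192: 3503.50 → 767.83.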